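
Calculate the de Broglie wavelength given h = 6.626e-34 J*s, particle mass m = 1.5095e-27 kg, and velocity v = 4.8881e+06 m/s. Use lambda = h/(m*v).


lambda = h / (m * v)
= 6.626e-34 / (1.5095e-27 * 4.8881e+06)
= 6.626e-34 / 7.3786e-21
= 8.9800e-14 m

8.9800e-14


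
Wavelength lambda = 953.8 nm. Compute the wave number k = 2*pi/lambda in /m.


k = 2 * pi / lambda
= 6.2832 / (953.8e-9)
= 6.2832 / 9.5380e-07
= 6.5875e+06 /m

6.5875e+06


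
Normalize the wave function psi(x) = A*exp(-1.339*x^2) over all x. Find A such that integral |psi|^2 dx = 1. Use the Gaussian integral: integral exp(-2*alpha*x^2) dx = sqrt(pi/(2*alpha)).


integral |psi|^2 dx = A^2 * sqrt(pi/(2*alpha)) = 1
A^2 = sqrt(2*alpha/pi)
= sqrt(2 * 1.339 / pi)
= 0.923273
A = sqrt(0.923273)
= 0.9609

0.9609


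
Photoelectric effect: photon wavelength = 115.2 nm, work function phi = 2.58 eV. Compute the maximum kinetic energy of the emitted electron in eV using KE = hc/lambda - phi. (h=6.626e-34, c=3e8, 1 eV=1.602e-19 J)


E_photon = hc / lambda
= (6.626e-34)(3e8) / (115.2e-9)
= 1.7255e-18 J
= 10.771 eV
KE = E_photon - phi
= 10.771 - 2.58
= 8.191 eV

8.191


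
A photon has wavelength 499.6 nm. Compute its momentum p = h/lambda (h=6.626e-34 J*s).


p = h / lambda
= 6.626e-34 / (499.6e-9)
= 6.626e-34 / 4.9960e-07
= 1.3263e-27 kg*m/s

1.3263e-27


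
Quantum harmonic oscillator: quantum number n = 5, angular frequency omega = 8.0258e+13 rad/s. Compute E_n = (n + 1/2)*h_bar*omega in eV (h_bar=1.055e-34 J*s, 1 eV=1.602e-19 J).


E = (n + 1/2) * h_bar * omega
= (5 + 0.5) * 1.055e-34 * 8.0258e+13
= 5.5 * 8.4672e-21
= 4.6570e-20 J
= 0.2907 eV

0.2907


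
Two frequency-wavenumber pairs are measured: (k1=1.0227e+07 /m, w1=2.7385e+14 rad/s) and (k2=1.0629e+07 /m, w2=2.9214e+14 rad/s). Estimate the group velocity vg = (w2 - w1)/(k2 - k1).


vg = (w2 - w1) / (k2 - k1)
= (2.9214e+14 - 2.7385e+14) / (1.0629e+07 - 1.0227e+07)
= 1.8290e+13 / 4.0200e+05
= 4.5498e+07 m/s

4.5498e+07


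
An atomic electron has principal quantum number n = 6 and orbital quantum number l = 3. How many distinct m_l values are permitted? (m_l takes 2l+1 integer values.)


m_l ranges from -l to +l in integer steps
So m_l goes from -3 to +3
Count = 2l + 1 = 2*3 + 1
= 7

7


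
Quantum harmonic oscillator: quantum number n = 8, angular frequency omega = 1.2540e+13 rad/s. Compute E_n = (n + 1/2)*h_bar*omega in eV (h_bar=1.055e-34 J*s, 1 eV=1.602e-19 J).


E = (n + 1/2) * h_bar * omega
= (8 + 0.5) * 1.055e-34 * 1.2540e+13
= 8.5 * 1.3230e-21
= 1.1245e-20 J
= 0.0702 eV

0.0702


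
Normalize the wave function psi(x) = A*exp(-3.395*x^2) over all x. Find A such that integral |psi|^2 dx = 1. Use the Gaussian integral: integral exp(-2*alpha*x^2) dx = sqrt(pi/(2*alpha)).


integral |psi|^2 dx = A^2 * sqrt(pi/(2*alpha)) = 1
A^2 = sqrt(2*alpha/pi)
= sqrt(2 * 3.395 / pi)
= 1.470144
A = sqrt(1.470144)
= 1.2125

1.2125


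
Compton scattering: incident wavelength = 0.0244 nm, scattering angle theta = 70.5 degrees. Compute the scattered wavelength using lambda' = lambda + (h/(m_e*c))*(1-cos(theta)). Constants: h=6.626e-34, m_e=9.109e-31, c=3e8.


Compton wavelength: h/(m_e*c) = 2.4247e-12 m
d_lambda = 2.4247e-12 * (1 - cos(70.5 deg))
= 2.4247e-12 * 0.666193
= 1.6153e-12 m = 0.001615 nm
lambda' = 0.0244 + 0.001615
= 0.026015 nm

0.026015


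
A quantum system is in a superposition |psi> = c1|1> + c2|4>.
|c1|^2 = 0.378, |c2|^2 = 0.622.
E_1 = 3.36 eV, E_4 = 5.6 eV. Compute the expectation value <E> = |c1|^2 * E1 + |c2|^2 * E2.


<E> = |c1|^2 * E1 + |c2|^2 * E2
= 0.378 * 3.36 + 0.622 * 5.6
= 1.2701 + 3.4832
= 4.7533 eV

4.7533


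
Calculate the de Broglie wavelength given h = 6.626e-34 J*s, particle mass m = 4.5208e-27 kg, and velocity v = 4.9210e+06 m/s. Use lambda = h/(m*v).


lambda = h / (m * v)
= 6.626e-34 / (4.5208e-27 * 4.9210e+06)
= 6.626e-34 / 2.2247e-20
= 2.9784e-14 m

2.9784e-14


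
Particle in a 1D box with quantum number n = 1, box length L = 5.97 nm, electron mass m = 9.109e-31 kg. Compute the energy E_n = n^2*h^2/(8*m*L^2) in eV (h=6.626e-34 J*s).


E = n^2 * h^2 / (8 * m * L^2)
= 1^2 * (6.626e-34)^2 / (8 * 9.109e-31 * (5.97e-9)^2)
= 1 * 4.3904e-67 / (8 * 9.109e-31 * 3.5641e-17)
= 1.6904e-21 J
= 0.0106 eV

0.0106


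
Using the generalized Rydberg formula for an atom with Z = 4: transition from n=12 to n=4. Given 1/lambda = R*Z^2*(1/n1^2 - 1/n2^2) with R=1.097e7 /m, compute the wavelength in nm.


1/lambda = R * Z^2 * (1/n1^2 - 1/n2^2)
= 1.097e7 * 4^2 * (1/4^2 - 1/12^2)
= 1.097e7 * 16 * (0.0625 - 0.006944)
= 9.7511e+06 /m
lambda = 1 / 9.7511e+06
= 102.5524 nm

102.5524


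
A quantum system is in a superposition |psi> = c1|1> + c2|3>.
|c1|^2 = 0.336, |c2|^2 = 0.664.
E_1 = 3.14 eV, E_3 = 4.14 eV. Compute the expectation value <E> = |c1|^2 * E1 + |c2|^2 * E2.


<E> = |c1|^2 * E1 + |c2|^2 * E2
= 0.336 * 3.14 + 0.664 * 4.14
= 1.055 + 2.749
= 3.804 eV

3.804


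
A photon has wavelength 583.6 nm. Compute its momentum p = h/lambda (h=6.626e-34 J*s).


p = h / lambda
= 6.626e-34 / (583.6e-9)
= 6.626e-34 / 5.8360e-07
= 1.1354e-27 kg*m/s

1.1354e-27


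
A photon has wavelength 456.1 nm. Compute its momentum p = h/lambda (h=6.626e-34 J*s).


p = h / lambda
= 6.626e-34 / (456.1e-9)
= 6.626e-34 / 4.5610e-07
= 1.4528e-27 kg*m/s

1.4528e-27


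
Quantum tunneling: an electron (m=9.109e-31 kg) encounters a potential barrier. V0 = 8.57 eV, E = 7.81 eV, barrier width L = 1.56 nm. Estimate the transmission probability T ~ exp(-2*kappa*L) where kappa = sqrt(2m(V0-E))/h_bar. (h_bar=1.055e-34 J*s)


V0 - E = 0.76 eV = 1.2175e-19 J
kappa = sqrt(2 * m * (V0-E)) / h_bar
= sqrt(2 * 9.109e-31 * 1.2175e-19) / 1.055e-34
= 4.4641e+09 /m
2*kappa*L = 2 * 4.4641e+09 * 1.56e-9
= 13.9281
T = exp(-13.9281) = 8.935559e-07

8.935559e-07


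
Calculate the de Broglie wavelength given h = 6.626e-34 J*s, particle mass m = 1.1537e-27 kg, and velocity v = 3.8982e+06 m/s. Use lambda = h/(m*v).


lambda = h / (m * v)
= 6.626e-34 / (1.1537e-27 * 3.8982e+06)
= 6.626e-34 / 4.4974e-21
= 1.4733e-13 m

1.4733e-13


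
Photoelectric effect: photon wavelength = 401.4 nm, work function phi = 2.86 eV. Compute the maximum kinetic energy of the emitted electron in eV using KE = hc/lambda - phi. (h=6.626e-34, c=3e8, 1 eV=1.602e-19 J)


E_photon = hc / lambda
= (6.626e-34)(3e8) / (401.4e-9)
= 4.9522e-19 J
= 3.0912 eV
KE = E_photon - phi
= 3.0912 - 2.86
= 0.2312 eV

0.2312


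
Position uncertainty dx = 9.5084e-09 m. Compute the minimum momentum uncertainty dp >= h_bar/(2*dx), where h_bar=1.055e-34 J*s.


dp = h_bar / (2 * dx)
= 1.055e-34 / (2 * 9.5084e-09)
= 1.055e-34 / 1.9017e-08
= 5.5477e-27 kg*m/s

5.5477e-27


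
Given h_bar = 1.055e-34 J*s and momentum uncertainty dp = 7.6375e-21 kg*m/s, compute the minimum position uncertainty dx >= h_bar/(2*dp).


dx = h_bar / (2 * dp)
= 1.055e-34 / (2 * 7.6375e-21)
= 1.055e-34 / 1.5275e-20
= 6.9067e-15 m

6.9067e-15


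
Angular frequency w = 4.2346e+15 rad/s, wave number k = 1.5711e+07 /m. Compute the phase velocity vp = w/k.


vp = w / k
= 4.2346e+15 / 1.5711e+07
= 2.6953e+08 m/s

2.6953e+08


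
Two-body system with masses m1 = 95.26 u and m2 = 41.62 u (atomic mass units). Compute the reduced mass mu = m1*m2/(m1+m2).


mu = m1 * m2 / (m1 + m2)
= 95.26 * 41.62 / (95.26 + 41.62)
= 3964.7212 / 136.88
= 28.9649 u

28.9649


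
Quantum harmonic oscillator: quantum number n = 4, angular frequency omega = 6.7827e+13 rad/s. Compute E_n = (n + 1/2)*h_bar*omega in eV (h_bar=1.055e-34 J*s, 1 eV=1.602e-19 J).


E = (n + 1/2) * h_bar * omega
= (4 + 0.5) * 1.055e-34 * 6.7827e+13
= 4.5 * 7.1557e-21
= 3.2201e-20 J
= 0.201 eV

0.201


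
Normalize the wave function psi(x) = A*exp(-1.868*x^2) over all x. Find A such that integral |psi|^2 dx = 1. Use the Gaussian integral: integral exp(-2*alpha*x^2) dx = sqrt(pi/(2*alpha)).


integral |psi|^2 dx = A^2 * sqrt(pi/(2*alpha)) = 1
A^2 = sqrt(2*alpha/pi)
= sqrt(2 * 1.868 / pi)
= 1.090507
A = sqrt(1.090507)
= 1.0443

1.0443


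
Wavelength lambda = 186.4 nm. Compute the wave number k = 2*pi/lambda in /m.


k = 2 * pi / lambda
= 6.2832 / (186.4e-9)
= 6.2832 / 1.8640e-07
= 3.3708e+07 /m

3.3708e+07


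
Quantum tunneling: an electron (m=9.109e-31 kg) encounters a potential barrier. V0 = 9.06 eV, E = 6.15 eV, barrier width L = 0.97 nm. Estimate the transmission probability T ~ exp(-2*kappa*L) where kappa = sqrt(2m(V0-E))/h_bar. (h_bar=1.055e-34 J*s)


V0 - E = 2.91 eV = 4.6618e-19 J
kappa = sqrt(2 * m * (V0-E)) / h_bar
= sqrt(2 * 9.109e-31 * 4.6618e-19) / 1.055e-34
= 8.7353e+09 /m
2*kappa*L = 2 * 8.7353e+09 * 0.97e-9
= 16.9464
T = exp(-16.9464) = 4.367907e-08

4.367907e-08


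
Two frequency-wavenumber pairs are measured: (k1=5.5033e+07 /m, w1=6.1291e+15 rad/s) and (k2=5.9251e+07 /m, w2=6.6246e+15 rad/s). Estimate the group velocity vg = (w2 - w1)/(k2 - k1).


vg = (w2 - w1) / (k2 - k1)
= (6.6246e+15 - 6.1291e+15) / (5.9251e+07 - 5.5033e+07)
= 4.9550e+14 / 4.2180e+06
= 1.1747e+08 m/s

1.1747e+08


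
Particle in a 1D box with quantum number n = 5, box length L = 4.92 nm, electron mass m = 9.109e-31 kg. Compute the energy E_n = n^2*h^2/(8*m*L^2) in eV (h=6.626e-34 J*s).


E = n^2 * h^2 / (8 * m * L^2)
= 5^2 * (6.626e-34)^2 / (8 * 9.109e-31 * (4.92e-9)^2)
= 25 * 4.3904e-67 / (8 * 9.109e-31 * 2.4206e-17)
= 6.2223e-20 J
= 0.3884 eV

0.3884


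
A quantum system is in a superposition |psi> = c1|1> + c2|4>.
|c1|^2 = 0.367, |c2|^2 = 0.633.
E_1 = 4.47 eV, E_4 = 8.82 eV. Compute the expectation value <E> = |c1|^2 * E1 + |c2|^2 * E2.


<E> = |c1|^2 * E1 + |c2|^2 * E2
= 0.367 * 4.47 + 0.633 * 8.82
= 1.6405 + 5.5831
= 7.2236 eV

7.2236


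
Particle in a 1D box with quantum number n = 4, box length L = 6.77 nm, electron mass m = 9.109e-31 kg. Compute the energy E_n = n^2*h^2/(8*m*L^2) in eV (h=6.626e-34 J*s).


E = n^2 * h^2 / (8 * m * L^2)
= 4^2 * (6.626e-34)^2 / (8 * 9.109e-31 * (6.77e-9)^2)
= 16 * 4.3904e-67 / (8 * 9.109e-31 * 4.5833e-17)
= 2.1032e-20 J
= 0.1313 eV

0.1313


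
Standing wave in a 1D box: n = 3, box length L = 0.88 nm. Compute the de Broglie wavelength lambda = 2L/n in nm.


lambda = 2L / n
= 2 * 0.88 / 3
= 1.76 / 3
= 0.5867 nm

0.5867


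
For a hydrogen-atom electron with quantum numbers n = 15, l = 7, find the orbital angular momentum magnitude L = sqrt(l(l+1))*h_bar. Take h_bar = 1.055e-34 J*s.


L = sqrt(l*(l+1)) * h_bar
= sqrt(7 * 8) * 1.055e-34
= sqrt(56) * 1.055e-34
= 7.4833 * 1.055e-34
= 7.8949e-34 J*s

7.8949e-34


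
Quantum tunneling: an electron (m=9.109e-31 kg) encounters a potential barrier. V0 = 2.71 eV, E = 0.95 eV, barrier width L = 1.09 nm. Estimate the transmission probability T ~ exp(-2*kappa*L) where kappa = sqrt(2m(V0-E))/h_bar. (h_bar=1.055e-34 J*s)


V0 - E = 1.76 eV = 2.8195e-19 J
kappa = sqrt(2 * m * (V0-E)) / h_bar
= sqrt(2 * 9.109e-31 * 2.8195e-19) / 1.055e-34
= 6.7934e+09 /m
2*kappa*L = 2 * 6.7934e+09 * 1.09e-9
= 14.8096
T = exp(-14.8096) = 3.700774e-07

3.700774e-07


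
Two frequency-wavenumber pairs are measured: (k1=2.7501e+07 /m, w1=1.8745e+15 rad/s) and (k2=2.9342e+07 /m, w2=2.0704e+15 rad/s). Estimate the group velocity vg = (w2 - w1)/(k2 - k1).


vg = (w2 - w1) / (k2 - k1)
= (2.0704e+15 - 1.8745e+15) / (2.9342e+07 - 2.7501e+07)
= 1.9590e+14 / 1.8410e+06
= 1.0641e+08 m/s

1.0641e+08


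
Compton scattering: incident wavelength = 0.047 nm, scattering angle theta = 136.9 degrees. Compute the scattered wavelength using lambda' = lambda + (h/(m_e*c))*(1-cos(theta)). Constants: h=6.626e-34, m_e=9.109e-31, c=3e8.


Compton wavelength: h/(m_e*c) = 2.4247e-12 m
d_lambda = 2.4247e-12 * (1 - cos(136.9 deg))
= 2.4247e-12 * 1.730162
= 4.1951e-12 m = 0.004195 nm
lambda' = 0.047 + 0.004195
= 0.051195 nm

0.051195


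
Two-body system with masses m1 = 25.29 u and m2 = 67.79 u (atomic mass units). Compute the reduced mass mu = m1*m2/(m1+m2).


mu = m1 * m2 / (m1 + m2)
= 25.29 * 67.79 / (25.29 + 67.79)
= 1714.4091 / 93.08
= 18.4187 u

18.4187


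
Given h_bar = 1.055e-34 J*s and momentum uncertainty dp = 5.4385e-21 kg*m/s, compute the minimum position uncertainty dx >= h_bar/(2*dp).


dx = h_bar / (2 * dp)
= 1.055e-34 / (2 * 5.4385e-21)
= 1.055e-34 / 1.0877e-20
= 9.6994e-15 m

9.6994e-15


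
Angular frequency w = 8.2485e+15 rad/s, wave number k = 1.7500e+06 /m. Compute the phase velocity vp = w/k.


vp = w / k
= 8.2485e+15 / 1.7500e+06
= 4.7134e+09 m/s

4.7134e+09


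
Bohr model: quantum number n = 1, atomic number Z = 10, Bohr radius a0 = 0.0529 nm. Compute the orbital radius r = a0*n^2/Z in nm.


r = a0 * n^2 / Z
= 0.0529 * 1^2 / 10
= 0.0529 * 1 / 10
= 0.0053 nm

0.0053


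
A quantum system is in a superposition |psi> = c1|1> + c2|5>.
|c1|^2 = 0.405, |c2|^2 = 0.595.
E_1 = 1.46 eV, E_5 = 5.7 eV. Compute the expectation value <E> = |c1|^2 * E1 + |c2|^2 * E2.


<E> = |c1|^2 * E1 + |c2|^2 * E2
= 0.405 * 1.46 + 0.595 * 5.7
= 0.5913 + 3.3915
= 3.9828 eV

3.9828


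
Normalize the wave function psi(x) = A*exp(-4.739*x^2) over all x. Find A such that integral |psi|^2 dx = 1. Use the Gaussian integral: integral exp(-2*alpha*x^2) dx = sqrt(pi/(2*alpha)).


integral |psi|^2 dx = A^2 * sqrt(pi/(2*alpha)) = 1
A^2 = sqrt(2*alpha/pi)
= sqrt(2 * 4.739 / pi)
= 1.736934
A = sqrt(1.736934)
= 1.3179

1.3179


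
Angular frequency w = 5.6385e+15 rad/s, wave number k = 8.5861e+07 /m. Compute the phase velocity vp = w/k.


vp = w / k
= 5.6385e+15 / 8.5861e+07
= 6.5670e+07 m/s

6.5670e+07


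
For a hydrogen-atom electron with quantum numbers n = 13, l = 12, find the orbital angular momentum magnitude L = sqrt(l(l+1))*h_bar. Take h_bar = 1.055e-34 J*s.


L = sqrt(l*(l+1)) * h_bar
= sqrt(12 * 13) * 1.055e-34
= sqrt(156) * 1.055e-34
= 12.49 * 1.055e-34
= 1.3177e-33 J*s

1.3177e-33


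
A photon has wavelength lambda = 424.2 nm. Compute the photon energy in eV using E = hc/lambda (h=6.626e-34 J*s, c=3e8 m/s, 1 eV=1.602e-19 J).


E = hc / lambda
= (6.626e-34)(3e8) / (424.2e-9)
= 1.9878e-25 / 4.2420e-07
= 4.6860e-19 J
Converting to eV: 4.6860e-19 / 1.602e-19
= 2.9251 eV

2.9251


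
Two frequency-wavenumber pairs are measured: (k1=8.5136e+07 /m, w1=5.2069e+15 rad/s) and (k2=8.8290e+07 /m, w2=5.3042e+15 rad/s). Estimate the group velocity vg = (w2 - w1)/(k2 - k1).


vg = (w2 - w1) / (k2 - k1)
= (5.3042e+15 - 5.2069e+15) / (8.8290e+07 - 8.5136e+07)
= 9.7300e+13 / 3.1540e+06
= 3.0850e+07 m/s

3.0850e+07


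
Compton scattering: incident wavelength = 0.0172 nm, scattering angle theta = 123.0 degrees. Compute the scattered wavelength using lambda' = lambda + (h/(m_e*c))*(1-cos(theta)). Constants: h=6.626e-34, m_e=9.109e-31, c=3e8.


Compton wavelength: h/(m_e*c) = 2.4247e-12 m
d_lambda = 2.4247e-12 * (1 - cos(123.0 deg))
= 2.4247e-12 * 1.544639
= 3.7453e-12 m = 0.003745 nm
lambda' = 0.0172 + 0.003745
= 0.020945 nm

0.020945


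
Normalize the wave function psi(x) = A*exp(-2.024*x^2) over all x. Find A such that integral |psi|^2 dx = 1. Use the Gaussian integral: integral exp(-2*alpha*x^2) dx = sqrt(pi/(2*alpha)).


integral |psi|^2 dx = A^2 * sqrt(pi/(2*alpha)) = 1
A^2 = sqrt(2*alpha/pi)
= sqrt(2 * 2.024 / pi)
= 1.135129
A = sqrt(1.135129)
= 1.0654

1.0654


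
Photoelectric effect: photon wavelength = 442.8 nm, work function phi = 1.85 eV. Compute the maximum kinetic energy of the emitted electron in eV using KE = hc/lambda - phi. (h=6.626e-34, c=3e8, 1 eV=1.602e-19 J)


E_photon = hc / lambda
= (6.626e-34)(3e8) / (442.8e-9)
= 4.4892e-19 J
= 2.8022 eV
KE = E_photon - phi
= 2.8022 - 1.85
= 0.9522 eV

0.9522


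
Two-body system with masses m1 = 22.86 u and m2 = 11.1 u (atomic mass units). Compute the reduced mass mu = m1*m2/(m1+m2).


mu = m1 * m2 / (m1 + m2)
= 22.86 * 11.1 / (22.86 + 11.1)
= 253.746 / 33.96
= 7.4719 u

7.4719


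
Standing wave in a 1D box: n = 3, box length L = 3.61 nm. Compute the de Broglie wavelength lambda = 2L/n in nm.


lambda = 2L / n
= 2 * 3.61 / 3
= 7.22 / 3
= 2.4067 nm

2.4067


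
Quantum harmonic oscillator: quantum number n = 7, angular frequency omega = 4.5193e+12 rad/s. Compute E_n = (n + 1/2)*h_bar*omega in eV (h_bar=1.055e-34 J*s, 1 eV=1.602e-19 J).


E = (n + 1/2) * h_bar * omega
= (7 + 0.5) * 1.055e-34 * 4.5193e+12
= 7.5 * 4.7679e-22
= 3.5759e-21 J
= 0.0223 eV

0.0223


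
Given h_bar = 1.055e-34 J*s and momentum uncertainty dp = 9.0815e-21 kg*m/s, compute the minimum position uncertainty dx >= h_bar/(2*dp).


dx = h_bar / (2 * dp)
= 1.055e-34 / (2 * 9.0815e-21)
= 1.055e-34 / 1.8163e-20
= 5.8085e-15 m

5.8085e-15


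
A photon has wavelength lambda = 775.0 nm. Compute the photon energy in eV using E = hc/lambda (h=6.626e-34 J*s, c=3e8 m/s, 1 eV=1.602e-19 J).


E = hc / lambda
= (6.626e-34)(3e8) / (775.0e-9)
= 1.9878e-25 / 7.7500e-07
= 2.5649e-19 J
Converting to eV: 2.5649e-19 / 1.602e-19
= 1.6011 eV

1.6011


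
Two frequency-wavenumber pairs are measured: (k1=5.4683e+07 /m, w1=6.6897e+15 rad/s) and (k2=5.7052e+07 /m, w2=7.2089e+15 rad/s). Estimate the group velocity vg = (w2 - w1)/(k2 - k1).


vg = (w2 - w1) / (k2 - k1)
= (7.2089e+15 - 6.6897e+15) / (5.7052e+07 - 5.4683e+07)
= 5.1920e+14 / 2.3690e+06
= 2.1916e+08 m/s

2.1916e+08


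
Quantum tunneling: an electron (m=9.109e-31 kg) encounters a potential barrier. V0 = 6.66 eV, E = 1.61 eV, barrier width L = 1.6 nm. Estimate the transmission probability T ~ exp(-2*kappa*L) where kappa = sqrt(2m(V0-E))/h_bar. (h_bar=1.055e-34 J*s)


V0 - E = 5.05 eV = 8.0901e-19 J
kappa = sqrt(2 * m * (V0-E)) / h_bar
= sqrt(2 * 9.109e-31 * 8.0901e-19) / 1.055e-34
= 1.1507e+10 /m
2*kappa*L = 2 * 1.1507e+10 * 1.6e-9
= 36.8235
T = exp(-36.8235) = 1.018044e-16

1.018044e-16


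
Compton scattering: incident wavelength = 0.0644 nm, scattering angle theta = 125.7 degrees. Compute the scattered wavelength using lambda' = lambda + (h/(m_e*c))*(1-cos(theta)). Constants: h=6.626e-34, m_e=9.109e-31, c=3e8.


Compton wavelength: h/(m_e*c) = 2.4247e-12 m
d_lambda = 2.4247e-12 * (1 - cos(125.7 deg))
= 2.4247e-12 * 1.583541
= 3.8396e-12 m = 0.00384 nm
lambda' = 0.0644 + 0.00384
= 0.06824 nm

0.06824


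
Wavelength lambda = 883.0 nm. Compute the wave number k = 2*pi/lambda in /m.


k = 2 * pi / lambda
= 6.2832 / (883.0e-9)
= 6.2832 / 8.8300e-07
= 7.1157e+06 /m

7.1157e+06


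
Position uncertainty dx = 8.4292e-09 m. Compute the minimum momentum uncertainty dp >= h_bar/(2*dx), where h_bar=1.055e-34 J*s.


dp = h_bar / (2 * dx)
= 1.055e-34 / (2 * 8.4292e-09)
= 1.055e-34 / 1.6858e-08
= 6.2580e-27 kg*m/s

6.2580e-27


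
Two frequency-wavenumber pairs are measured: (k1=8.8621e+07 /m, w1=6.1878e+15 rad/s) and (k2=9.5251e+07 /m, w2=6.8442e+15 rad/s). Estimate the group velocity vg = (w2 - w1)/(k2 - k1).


vg = (w2 - w1) / (k2 - k1)
= (6.8442e+15 - 6.1878e+15) / (9.5251e+07 - 8.8621e+07)
= 6.5640e+14 / 6.6300e+06
= 9.9005e+07 m/s

9.9005e+07


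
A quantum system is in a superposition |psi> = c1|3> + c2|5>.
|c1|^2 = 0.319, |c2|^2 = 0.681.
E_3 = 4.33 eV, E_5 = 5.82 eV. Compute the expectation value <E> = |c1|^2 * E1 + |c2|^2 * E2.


<E> = |c1|^2 * E1 + |c2|^2 * E2
= 0.319 * 4.33 + 0.681 * 5.82
= 1.3813 + 3.9634
= 5.3447 eV

5.3447


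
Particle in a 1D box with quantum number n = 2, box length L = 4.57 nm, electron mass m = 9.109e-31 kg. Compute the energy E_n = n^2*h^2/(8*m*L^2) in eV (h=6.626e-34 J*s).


E = n^2 * h^2 / (8 * m * L^2)
= 2^2 * (6.626e-34)^2 / (8 * 9.109e-31 * (4.57e-9)^2)
= 4 * 4.3904e-67 / (8 * 9.109e-31 * 2.0885e-17)
= 1.1539e-20 J
= 0.072 eV

0.072


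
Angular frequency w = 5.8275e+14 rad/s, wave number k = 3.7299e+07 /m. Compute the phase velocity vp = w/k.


vp = w / k
= 5.8275e+14 / 3.7299e+07
= 1.5624e+07 m/s

1.5624e+07


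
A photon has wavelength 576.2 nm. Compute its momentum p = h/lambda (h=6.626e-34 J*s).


p = h / lambda
= 6.626e-34 / (576.2e-9)
= 6.626e-34 / 5.7620e-07
= 1.1499e-27 kg*m/s

1.1499e-27


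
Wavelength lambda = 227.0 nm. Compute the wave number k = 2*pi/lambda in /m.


k = 2 * pi / lambda
= 6.2832 / (227.0e-9)
= 6.2832 / 2.2700e-07
= 2.7679e+07 /m

2.7679e+07


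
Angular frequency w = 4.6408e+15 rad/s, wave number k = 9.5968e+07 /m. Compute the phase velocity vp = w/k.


vp = w / k
= 4.6408e+15 / 9.5968e+07
= 4.8358e+07 m/s

4.8358e+07


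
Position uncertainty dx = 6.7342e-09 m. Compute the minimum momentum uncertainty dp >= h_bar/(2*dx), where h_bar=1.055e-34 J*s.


dp = h_bar / (2 * dx)
= 1.055e-34 / (2 * 6.7342e-09)
= 1.055e-34 / 1.3468e-08
= 7.8332e-27 kg*m/s

7.8332e-27


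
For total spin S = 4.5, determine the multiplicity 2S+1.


Spin multiplicity = 2S + 1
= 2 * 4.5 + 1
= 9.0 + 1
= 10

10


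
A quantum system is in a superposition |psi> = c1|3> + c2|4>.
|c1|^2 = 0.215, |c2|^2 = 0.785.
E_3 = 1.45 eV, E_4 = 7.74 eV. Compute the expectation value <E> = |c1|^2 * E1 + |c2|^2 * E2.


<E> = |c1|^2 * E1 + |c2|^2 * E2
= 0.215 * 1.45 + 0.785 * 7.74
= 0.3117 + 6.0759
= 6.3877 eV

6.3877


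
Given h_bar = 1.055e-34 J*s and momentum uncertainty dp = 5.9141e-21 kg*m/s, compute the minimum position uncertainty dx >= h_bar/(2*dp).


dx = h_bar / (2 * dp)
= 1.055e-34 / (2 * 5.9141e-21)
= 1.055e-34 / 1.1828e-20
= 8.9194e-15 m

8.9194e-15


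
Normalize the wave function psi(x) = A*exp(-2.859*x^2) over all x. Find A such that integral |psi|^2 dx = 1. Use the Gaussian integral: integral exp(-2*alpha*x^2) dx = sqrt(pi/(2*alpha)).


integral |psi|^2 dx = A^2 * sqrt(pi/(2*alpha)) = 1
A^2 = sqrt(2*alpha/pi)
= sqrt(2 * 2.859 / pi)
= 1.349109
A = sqrt(1.349109)
= 1.1615

1.1615


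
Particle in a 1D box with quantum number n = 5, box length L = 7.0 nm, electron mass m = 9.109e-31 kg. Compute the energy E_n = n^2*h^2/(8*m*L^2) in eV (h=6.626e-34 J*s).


E = n^2 * h^2 / (8 * m * L^2)
= 5^2 * (6.626e-34)^2 / (8 * 9.109e-31 * (7.0e-9)^2)
= 25 * 4.3904e-67 / (8 * 9.109e-31 * 4.9000e-17)
= 3.0739e-20 J
= 0.1919 eV

0.1919


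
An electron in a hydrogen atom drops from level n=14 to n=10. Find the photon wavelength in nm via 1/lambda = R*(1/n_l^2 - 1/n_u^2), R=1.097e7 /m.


1/lambda = R * (1/n_l^2 - 1/n_u^2)
= 1.097e7 * (1/10^2 - 1/14^2)
= 1.097e7 * (0.01 - 0.005102)
= 1.097e7 * 0.004898
= 5.3731e+04 /m
lambda = 1 / 5.3731e+04 = 18611.3643 nm

18611.3643


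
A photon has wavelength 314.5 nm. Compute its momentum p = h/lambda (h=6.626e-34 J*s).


p = h / lambda
= 6.626e-34 / (314.5e-9)
= 6.626e-34 / 3.1450e-07
= 2.1068e-27 kg*m/s

2.1068e-27


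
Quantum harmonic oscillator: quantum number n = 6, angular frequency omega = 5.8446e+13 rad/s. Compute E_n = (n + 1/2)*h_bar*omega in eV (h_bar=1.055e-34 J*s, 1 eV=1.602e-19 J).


E = (n + 1/2) * h_bar * omega
= (6 + 0.5) * 1.055e-34 * 5.8446e+13
= 6.5 * 6.1661e-21
= 4.0079e-20 J
= 0.2502 eV

0.2502


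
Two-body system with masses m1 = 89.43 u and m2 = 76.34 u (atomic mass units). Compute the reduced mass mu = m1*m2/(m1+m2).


mu = m1 * m2 / (m1 + m2)
= 89.43 * 76.34 / (89.43 + 76.34)
= 6827.0862 / 165.77
= 41.1841 u

41.1841


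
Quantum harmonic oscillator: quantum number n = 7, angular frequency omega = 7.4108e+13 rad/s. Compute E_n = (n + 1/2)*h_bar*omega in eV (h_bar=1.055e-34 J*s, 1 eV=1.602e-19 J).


E = (n + 1/2) * h_bar * omega
= (7 + 0.5) * 1.055e-34 * 7.4108e+13
= 7.5 * 7.8184e-21
= 5.8638e-20 J
= 0.366 eV

0.366


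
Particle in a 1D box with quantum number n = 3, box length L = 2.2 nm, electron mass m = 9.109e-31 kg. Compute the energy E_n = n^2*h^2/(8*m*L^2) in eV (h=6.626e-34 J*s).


E = n^2 * h^2 / (8 * m * L^2)
= 3^2 * (6.626e-34)^2 / (8 * 9.109e-31 * (2.2e-9)^2)
= 9 * 4.3904e-67 / (8 * 9.109e-31 * 4.8400e-18)
= 1.1203e-19 J
= 0.6993 eV

0.6993


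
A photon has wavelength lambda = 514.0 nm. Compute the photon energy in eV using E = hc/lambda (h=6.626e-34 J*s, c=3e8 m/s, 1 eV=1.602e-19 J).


E = hc / lambda
= (6.626e-34)(3e8) / (514.0e-9)
= 1.9878e-25 / 5.1400e-07
= 3.8673e-19 J
Converting to eV: 3.8673e-19 / 1.602e-19
= 2.4141 eV

2.4141


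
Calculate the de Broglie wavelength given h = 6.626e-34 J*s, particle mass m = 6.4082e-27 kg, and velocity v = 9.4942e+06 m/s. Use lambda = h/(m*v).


lambda = h / (m * v)
= 6.626e-34 / (6.4082e-27 * 9.4942e+06)
= 6.626e-34 / 6.0841e-20
= 1.0891e-14 m

1.0891e-14


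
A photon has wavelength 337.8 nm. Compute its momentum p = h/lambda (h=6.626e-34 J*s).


p = h / lambda
= 6.626e-34 / (337.8e-9)
= 6.626e-34 / 3.3780e-07
= 1.9615e-27 kg*m/s

1.9615e-27


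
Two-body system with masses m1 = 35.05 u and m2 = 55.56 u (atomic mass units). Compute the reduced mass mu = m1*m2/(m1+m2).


mu = m1 * m2 / (m1 + m2)
= 35.05 * 55.56 / (35.05 + 55.56)
= 1947.378 / 90.61
= 21.4919 u

21.4919


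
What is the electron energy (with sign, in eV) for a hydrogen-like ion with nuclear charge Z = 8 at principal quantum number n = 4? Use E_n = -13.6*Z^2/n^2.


E_n = -13.6 * Z^2 / n^2
= -13.6 * 8^2 / 4^2
= -13.6 * 64 / 16
= -54.4 eV

-54.4


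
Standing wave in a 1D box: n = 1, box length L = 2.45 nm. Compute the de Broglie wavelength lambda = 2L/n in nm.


lambda = 2L / n
= 2 * 2.45 / 1
= 4.9 / 1
= 4.9 nm

4.9


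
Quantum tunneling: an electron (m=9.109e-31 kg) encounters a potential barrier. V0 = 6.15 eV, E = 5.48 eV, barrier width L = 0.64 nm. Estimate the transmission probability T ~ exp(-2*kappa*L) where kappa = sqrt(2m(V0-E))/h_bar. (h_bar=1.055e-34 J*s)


V0 - E = 0.67 eV = 1.0733e-19 J
kappa = sqrt(2 * m * (V0-E)) / h_bar
= sqrt(2 * 9.109e-31 * 1.0733e-19) / 1.055e-34
= 4.1915e+09 /m
2*kappa*L = 2 * 4.1915e+09 * 0.64e-9
= 5.3651
T = exp(-5.3651) = 4.677068e-03

4.677068e-03


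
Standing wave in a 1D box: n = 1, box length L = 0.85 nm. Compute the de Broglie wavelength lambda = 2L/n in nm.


lambda = 2L / n
= 2 * 0.85 / 1
= 1.7 / 1
= 1.7 nm

1.7


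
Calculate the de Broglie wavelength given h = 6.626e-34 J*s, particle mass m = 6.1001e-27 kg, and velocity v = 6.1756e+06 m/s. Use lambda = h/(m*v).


lambda = h / (m * v)
= 6.626e-34 / (6.1001e-27 * 6.1756e+06)
= 6.626e-34 / 3.7672e-20
= 1.7589e-14 m

1.7589e-14


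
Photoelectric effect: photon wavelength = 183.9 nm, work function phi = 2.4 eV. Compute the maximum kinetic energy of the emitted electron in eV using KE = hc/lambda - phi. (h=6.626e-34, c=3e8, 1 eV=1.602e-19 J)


E_photon = hc / lambda
= (6.626e-34)(3e8) / (183.9e-9)
= 1.0809e-18 J
= 6.7473 eV
KE = E_photon - phi
= 6.7473 - 2.4
= 4.3473 eV

4.3473


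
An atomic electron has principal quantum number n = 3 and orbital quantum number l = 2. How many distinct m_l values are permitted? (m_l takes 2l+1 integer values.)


m_l ranges from -l to +l in integer steps
So m_l goes from -2 to +2
Count = 2l + 1 = 2*2 + 1
= 5

5


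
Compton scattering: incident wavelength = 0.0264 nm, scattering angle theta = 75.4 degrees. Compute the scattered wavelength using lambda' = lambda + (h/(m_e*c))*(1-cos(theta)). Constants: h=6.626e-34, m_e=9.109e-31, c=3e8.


Compton wavelength: h/(m_e*c) = 2.4247e-12 m
d_lambda = 2.4247e-12 * (1 - cos(75.4 deg))
= 2.4247e-12 * 0.747931
= 1.8135e-12 m = 0.001814 nm
lambda' = 0.0264 + 0.001814
= 0.028214 nm

0.028214


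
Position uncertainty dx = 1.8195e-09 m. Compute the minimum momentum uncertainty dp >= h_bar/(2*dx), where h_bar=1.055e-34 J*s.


dp = h_bar / (2 * dx)
= 1.055e-34 / (2 * 1.8195e-09)
= 1.055e-34 / 3.6390e-09
= 2.8991e-26 kg*m/s

2.8991e-26


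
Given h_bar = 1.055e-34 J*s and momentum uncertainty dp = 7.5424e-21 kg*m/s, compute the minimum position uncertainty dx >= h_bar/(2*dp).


dx = h_bar / (2 * dp)
= 1.055e-34 / (2 * 7.5424e-21)
= 1.055e-34 / 1.5085e-20
= 6.9938e-15 m

6.9938e-15


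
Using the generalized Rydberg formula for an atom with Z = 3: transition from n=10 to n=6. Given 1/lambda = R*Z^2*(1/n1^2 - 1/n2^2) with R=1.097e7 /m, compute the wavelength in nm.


1/lambda = R * Z^2 * (1/n1^2 - 1/n2^2)
= 1.097e7 * 3^2 * (1/6^2 - 1/10^2)
= 1.097e7 * 9 * (0.027778 - 0.01)
= 1.7552e+06 /m
lambda = 1 / 1.7552e+06
= 569.7356 nm

569.7356


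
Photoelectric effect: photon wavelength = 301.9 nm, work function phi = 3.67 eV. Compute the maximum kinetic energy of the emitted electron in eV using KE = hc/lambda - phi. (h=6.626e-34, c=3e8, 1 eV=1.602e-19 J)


E_photon = hc / lambda
= (6.626e-34)(3e8) / (301.9e-9)
= 6.5843e-19 J
= 4.11 eV
KE = E_photon - phi
= 4.11 - 3.67
= 0.44 eV

0.44


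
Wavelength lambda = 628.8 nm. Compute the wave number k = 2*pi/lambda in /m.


k = 2 * pi / lambda
= 6.2832 / (628.8e-9)
= 6.2832 / 6.2880e-07
= 9.9923e+06 /m

9.9923e+06


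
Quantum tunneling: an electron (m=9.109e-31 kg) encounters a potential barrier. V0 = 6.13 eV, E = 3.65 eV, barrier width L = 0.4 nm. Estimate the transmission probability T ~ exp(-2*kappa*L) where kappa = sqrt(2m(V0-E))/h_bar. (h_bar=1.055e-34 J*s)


V0 - E = 2.48 eV = 3.9730e-19 J
kappa = sqrt(2 * m * (V0-E)) / h_bar
= sqrt(2 * 9.109e-31 * 3.9730e-19) / 1.055e-34
= 8.0641e+09 /m
2*kappa*L = 2 * 8.0641e+09 * 0.4e-9
= 6.4513
T = exp(-6.4513) = 1.578522e-03

1.578522e-03


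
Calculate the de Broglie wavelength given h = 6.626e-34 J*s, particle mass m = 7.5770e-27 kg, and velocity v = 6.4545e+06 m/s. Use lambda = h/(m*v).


lambda = h / (m * v)
= 6.626e-34 / (7.5770e-27 * 6.4545e+06)
= 6.626e-34 / 4.8906e-20
= 1.3549e-14 m

1.3549e-14


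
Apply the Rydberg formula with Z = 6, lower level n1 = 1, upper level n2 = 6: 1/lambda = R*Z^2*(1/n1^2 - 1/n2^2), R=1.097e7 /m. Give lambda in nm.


1/lambda = R * Z^2 * (1/n1^2 - 1/n2^2)
= 1.097e7 * 6^2 * (1/1^2 - 1/6^2)
= 1.097e7 * 36 * (1.0 - 0.027778)
= 3.8395e+08 /m
lambda = 1 / 3.8395e+08
= 2.6045 nm

2.6045


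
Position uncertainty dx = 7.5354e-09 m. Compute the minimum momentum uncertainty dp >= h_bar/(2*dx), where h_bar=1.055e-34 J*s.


dp = h_bar / (2 * dx)
= 1.055e-34 / (2 * 7.5354e-09)
= 1.055e-34 / 1.5071e-08
= 7.0003e-27 kg*m/s

7.0003e-27


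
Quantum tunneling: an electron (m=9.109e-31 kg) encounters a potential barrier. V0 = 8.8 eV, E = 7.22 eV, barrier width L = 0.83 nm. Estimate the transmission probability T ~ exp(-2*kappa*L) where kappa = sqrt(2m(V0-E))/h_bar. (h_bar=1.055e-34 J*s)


V0 - E = 1.58 eV = 2.5312e-19 J
kappa = sqrt(2 * m * (V0-E)) / h_bar
= sqrt(2 * 9.109e-31 * 2.5312e-19) / 1.055e-34
= 6.4366e+09 /m
2*kappa*L = 2 * 6.4366e+09 * 0.83e-9
= 10.6848
T = exp(-10.6848) = 2.289059e-05

2.289059e-05


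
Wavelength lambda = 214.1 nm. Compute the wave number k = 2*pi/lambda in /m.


k = 2 * pi / lambda
= 6.2832 / (214.1e-9)
= 6.2832 / 2.1410e-07
= 2.9347e+07 /m

2.9347e+07


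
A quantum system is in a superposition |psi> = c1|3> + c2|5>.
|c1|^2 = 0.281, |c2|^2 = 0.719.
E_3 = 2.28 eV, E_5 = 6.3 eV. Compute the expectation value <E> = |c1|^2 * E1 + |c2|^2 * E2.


<E> = |c1|^2 * E1 + |c2|^2 * E2
= 0.281 * 2.28 + 0.719 * 6.3
= 0.6407 + 4.5297
= 5.1704 eV

5.1704


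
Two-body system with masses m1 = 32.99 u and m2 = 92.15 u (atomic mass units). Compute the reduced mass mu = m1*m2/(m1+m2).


mu = m1 * m2 / (m1 + m2)
= 32.99 * 92.15 / (32.99 + 92.15)
= 3040.0285 / 125.14
= 24.293 u

24.293


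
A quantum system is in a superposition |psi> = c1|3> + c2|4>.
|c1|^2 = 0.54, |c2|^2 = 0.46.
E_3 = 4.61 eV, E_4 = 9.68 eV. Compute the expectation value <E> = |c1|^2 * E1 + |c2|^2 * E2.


<E> = |c1|^2 * E1 + |c2|^2 * E2
= 0.54 * 4.61 + 0.46 * 9.68
= 2.4894 + 4.4528
= 6.9422 eV

6.9422


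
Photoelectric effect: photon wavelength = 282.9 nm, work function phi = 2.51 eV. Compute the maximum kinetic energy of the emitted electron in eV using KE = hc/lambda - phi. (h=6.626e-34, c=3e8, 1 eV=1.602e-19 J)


E_photon = hc / lambda
= (6.626e-34)(3e8) / (282.9e-9)
= 7.0265e-19 J
= 4.3861 eV
KE = E_photon - phi
= 4.3861 - 2.51
= 1.8761 eV

1.8761


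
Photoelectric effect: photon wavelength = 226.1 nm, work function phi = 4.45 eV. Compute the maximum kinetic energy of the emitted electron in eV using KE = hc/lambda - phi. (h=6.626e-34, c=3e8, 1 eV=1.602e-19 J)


E_photon = hc / lambda
= (6.626e-34)(3e8) / (226.1e-9)
= 8.7917e-19 J
= 5.4879 eV
KE = E_photon - phi
= 5.4879 - 4.45
= 1.0379 eV

1.0379


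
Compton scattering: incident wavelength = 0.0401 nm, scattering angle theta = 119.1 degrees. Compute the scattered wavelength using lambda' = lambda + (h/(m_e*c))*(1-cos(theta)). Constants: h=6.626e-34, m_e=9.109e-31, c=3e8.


Compton wavelength: h/(m_e*c) = 2.4247e-12 m
d_lambda = 2.4247e-12 * (1 - cos(119.1 deg))
= 2.4247e-12 * 1.486335
= 3.6039e-12 m = 0.003604 nm
lambda' = 0.0401 + 0.003604
= 0.043704 nm

0.043704


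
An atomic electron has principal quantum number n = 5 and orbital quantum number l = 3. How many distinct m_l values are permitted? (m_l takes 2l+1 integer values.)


m_l ranges from -l to +l in integer steps
So m_l goes from -3 to +3
Count = 2l + 1 = 2*3 + 1
= 7

7


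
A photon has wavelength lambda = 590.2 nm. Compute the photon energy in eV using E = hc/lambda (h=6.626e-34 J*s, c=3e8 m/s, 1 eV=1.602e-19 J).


E = hc / lambda
= (6.626e-34)(3e8) / (590.2e-9)
= 1.9878e-25 / 5.9020e-07
= 3.3680e-19 J
Converting to eV: 3.3680e-19 / 1.602e-19
= 2.1024 eV

2.1024


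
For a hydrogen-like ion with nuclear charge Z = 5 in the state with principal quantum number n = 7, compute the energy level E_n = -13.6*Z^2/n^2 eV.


E_n = -13.6 * Z^2 / n^2
= -13.6 * 5^2 / 7^2
= -13.6 * 25 / 49
= -6.9388 eV

-6.9388


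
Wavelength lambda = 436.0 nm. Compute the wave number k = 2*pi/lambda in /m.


k = 2 * pi / lambda
= 6.2832 / (436.0e-9)
= 6.2832 / 4.3600e-07
= 1.4411e+07 /m

1.4411e+07


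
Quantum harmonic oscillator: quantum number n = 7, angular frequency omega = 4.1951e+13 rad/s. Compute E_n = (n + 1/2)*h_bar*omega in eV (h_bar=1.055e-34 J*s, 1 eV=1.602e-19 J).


E = (n + 1/2) * h_bar * omega
= (7 + 0.5) * 1.055e-34 * 4.1951e+13
= 7.5 * 4.4258e-21
= 3.3194e-20 J
= 0.2072 eV

0.2072


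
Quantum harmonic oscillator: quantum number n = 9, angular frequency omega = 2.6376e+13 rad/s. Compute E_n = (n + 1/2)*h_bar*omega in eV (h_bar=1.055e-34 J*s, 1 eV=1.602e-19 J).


E = (n + 1/2) * h_bar * omega
= (9 + 0.5) * 1.055e-34 * 2.6376e+13
= 9.5 * 2.7827e-21
= 2.6435e-20 J
= 0.165 eV

0.165


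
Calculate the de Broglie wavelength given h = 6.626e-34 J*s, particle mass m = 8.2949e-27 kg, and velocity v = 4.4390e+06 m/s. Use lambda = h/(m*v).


lambda = h / (m * v)
= 6.626e-34 / (8.2949e-27 * 4.4390e+06)
= 6.626e-34 / 3.6821e-20
= 1.7995e-14 m

1.7995e-14


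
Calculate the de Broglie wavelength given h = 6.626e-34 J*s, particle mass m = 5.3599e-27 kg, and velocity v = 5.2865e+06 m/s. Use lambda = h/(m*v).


lambda = h / (m * v)
= 6.626e-34 / (5.3599e-27 * 5.2865e+06)
= 6.626e-34 / 2.8335e-20
= 2.3384e-14 m

2.3384e-14


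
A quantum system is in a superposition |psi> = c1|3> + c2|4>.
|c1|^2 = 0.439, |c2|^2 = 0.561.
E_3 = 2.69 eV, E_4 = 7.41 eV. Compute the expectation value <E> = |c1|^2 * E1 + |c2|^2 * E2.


<E> = |c1|^2 * E1 + |c2|^2 * E2
= 0.439 * 2.69 + 0.561 * 7.41
= 1.1809 + 4.157
= 5.3379 eV

5.3379


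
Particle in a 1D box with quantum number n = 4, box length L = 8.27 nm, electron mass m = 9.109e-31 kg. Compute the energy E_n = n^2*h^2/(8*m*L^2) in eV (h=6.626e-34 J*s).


E = n^2 * h^2 / (8 * m * L^2)
= 4^2 * (6.626e-34)^2 / (8 * 9.109e-31 * (8.27e-9)^2)
= 16 * 4.3904e-67 / (8 * 9.109e-31 * 6.8393e-17)
= 1.4095e-20 J
= 0.088 eV

0.088


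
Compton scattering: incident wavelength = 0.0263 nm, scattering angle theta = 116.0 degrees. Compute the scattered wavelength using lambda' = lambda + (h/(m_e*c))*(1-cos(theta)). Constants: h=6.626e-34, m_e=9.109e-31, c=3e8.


Compton wavelength: h/(m_e*c) = 2.4247e-12 m
d_lambda = 2.4247e-12 * (1 - cos(116.0 deg))
= 2.4247e-12 * 1.438371
= 3.4876e-12 m = 0.003488 nm
lambda' = 0.0263 + 0.003488
= 0.029788 nm

0.029788


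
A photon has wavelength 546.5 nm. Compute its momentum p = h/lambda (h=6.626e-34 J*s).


p = h / lambda
= 6.626e-34 / (546.5e-9)
= 6.626e-34 / 5.4650e-07
= 1.2124e-27 kg*m/s

1.2124e-27


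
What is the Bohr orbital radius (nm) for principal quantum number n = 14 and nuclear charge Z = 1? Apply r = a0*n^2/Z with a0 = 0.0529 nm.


r = a0 * n^2 / Z
= 0.0529 * 14^2 / 1
= 0.0529 * 196 / 1
= 10.3684 nm

10.3684


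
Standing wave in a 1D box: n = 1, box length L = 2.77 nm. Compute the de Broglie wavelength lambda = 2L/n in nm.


lambda = 2L / n
= 2 * 2.77 / 1
= 5.54 / 1
= 5.54 nm

5.54


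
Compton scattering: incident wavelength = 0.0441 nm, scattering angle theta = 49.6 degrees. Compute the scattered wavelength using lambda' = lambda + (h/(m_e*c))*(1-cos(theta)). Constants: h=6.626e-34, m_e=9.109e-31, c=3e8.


Compton wavelength: h/(m_e*c) = 2.4247e-12 m
d_lambda = 2.4247e-12 * (1 - cos(49.6 deg))
= 2.4247e-12 * 0.35188
= 8.5321e-13 m = 0.000853 nm
lambda' = 0.0441 + 0.000853
= 0.044953 nm

0.044953


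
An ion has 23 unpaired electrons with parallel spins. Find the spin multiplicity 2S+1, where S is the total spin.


Total spin S = N * (1/2) = 23 * 0.5 = 11.5
Spin multiplicity = 2S + 1
= 2 * 11.5 + 1
= 24

24


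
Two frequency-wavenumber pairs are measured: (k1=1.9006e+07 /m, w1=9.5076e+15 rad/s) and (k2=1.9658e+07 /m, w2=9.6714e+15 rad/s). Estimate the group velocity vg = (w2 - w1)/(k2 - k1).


vg = (w2 - w1) / (k2 - k1)
= (9.6714e+15 - 9.5076e+15) / (1.9658e+07 - 1.9006e+07)
= 1.6380e+14 / 6.5200e+05
= 2.5123e+08 m/s

2.5123e+08


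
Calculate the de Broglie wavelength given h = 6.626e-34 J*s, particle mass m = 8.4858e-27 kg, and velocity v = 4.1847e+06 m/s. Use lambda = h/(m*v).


lambda = h / (m * v)
= 6.626e-34 / (8.4858e-27 * 4.1847e+06)
= 6.626e-34 / 3.5511e-20
= 1.8659e-14 m

1.8659e-14


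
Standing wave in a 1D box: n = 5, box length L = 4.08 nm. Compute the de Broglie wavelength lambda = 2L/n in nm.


lambda = 2L / n
= 2 * 4.08 / 5
= 8.16 / 5
= 1.632 nm

1.632


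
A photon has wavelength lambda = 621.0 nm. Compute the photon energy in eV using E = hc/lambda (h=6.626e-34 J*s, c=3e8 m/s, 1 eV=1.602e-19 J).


E = hc / lambda
= (6.626e-34)(3e8) / (621.0e-9)
= 1.9878e-25 / 6.2100e-07
= 3.2010e-19 J
Converting to eV: 3.2010e-19 / 1.602e-19
= 1.9981 eV

1.9981


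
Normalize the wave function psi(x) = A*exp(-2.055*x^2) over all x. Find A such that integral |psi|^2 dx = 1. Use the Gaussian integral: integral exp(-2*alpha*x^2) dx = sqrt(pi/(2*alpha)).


integral |psi|^2 dx = A^2 * sqrt(pi/(2*alpha)) = 1
A^2 = sqrt(2*alpha/pi)
= sqrt(2 * 2.055 / pi)
= 1.143789
A = sqrt(1.143789)
= 1.0695

1.0695


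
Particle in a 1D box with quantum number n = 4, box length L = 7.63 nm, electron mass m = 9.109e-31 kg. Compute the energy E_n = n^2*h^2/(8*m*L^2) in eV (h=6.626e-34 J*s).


E = n^2 * h^2 / (8 * m * L^2)
= 4^2 * (6.626e-34)^2 / (8 * 9.109e-31 * (7.63e-9)^2)
= 16 * 4.3904e-67 / (8 * 9.109e-31 * 5.8217e-17)
= 1.6558e-20 J
= 0.1034 eV

0.1034


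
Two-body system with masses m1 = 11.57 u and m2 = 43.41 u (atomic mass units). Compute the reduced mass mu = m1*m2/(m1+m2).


mu = m1 * m2 / (m1 + m2)
= 11.57 * 43.41 / (11.57 + 43.41)
= 502.2537 / 54.98
= 9.1352 u

9.1352


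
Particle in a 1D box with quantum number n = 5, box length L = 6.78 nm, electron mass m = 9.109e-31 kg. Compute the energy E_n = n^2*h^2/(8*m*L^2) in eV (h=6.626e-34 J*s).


E = n^2 * h^2 / (8 * m * L^2)
= 5^2 * (6.626e-34)^2 / (8 * 9.109e-31 * (6.78e-9)^2)
= 25 * 4.3904e-67 / (8 * 9.109e-31 * 4.5968e-17)
= 3.2766e-20 J
= 0.2045 eV

0.2045


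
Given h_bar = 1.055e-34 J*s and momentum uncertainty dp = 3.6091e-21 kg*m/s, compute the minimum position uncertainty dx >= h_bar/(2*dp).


dx = h_bar / (2 * dp)
= 1.055e-34 / (2 * 3.6091e-21)
= 1.055e-34 / 7.2182e-21
= 1.4616e-14 m

1.4616e-14


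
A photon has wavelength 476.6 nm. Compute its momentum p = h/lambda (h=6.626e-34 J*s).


p = h / lambda
= 6.626e-34 / (476.6e-9)
= 6.626e-34 / 4.7660e-07
= 1.3903e-27 kg*m/s

1.3903e-27


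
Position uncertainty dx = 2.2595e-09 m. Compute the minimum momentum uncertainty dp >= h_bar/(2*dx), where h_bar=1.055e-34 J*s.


dp = h_bar / (2 * dx)
= 1.055e-34 / (2 * 2.2595e-09)
= 1.055e-34 / 4.5190e-09
= 2.3346e-26 kg*m/s

2.3346e-26
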